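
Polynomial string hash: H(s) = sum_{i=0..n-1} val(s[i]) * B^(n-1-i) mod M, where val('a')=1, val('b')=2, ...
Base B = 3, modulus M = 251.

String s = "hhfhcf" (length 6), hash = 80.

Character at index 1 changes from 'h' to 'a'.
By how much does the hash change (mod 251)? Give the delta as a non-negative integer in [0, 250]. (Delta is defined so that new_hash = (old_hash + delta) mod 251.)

Delta formula: (val(new) - val(old)) * B^(n-1-k) mod M
  val('a') - val('h') = 1 - 8 = -7
  B^(n-1-k) = 3^4 mod 251 = 81
  Delta = -7 * 81 mod 251 = 186

Answer: 186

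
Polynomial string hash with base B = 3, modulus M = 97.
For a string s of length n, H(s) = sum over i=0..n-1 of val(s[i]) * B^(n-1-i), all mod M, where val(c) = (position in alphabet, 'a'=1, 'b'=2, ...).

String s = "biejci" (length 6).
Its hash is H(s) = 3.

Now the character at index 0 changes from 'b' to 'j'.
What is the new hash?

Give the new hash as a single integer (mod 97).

val('b') = 2, val('j') = 10
Position k = 0, exponent = n-1-k = 5
B^5 mod M = 3^5 mod 97 = 49
Delta = (10 - 2) * 49 mod 97 = 4
New hash = (3 + 4) mod 97 = 7

Answer: 7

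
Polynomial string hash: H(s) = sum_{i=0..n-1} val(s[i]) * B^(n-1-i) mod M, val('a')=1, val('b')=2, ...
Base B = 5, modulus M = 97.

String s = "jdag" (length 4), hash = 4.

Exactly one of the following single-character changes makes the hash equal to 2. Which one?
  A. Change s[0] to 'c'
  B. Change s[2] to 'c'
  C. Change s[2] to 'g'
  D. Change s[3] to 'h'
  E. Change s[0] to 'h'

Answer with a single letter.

Option A: s[0]='j'->'c', delta=(3-10)*5^3 mod 97 = 95, hash=4+95 mod 97 = 2 <-- target
Option B: s[2]='a'->'c', delta=(3-1)*5^1 mod 97 = 10, hash=4+10 mod 97 = 14
Option C: s[2]='a'->'g', delta=(7-1)*5^1 mod 97 = 30, hash=4+30 mod 97 = 34
Option D: s[3]='g'->'h', delta=(8-7)*5^0 mod 97 = 1, hash=4+1 mod 97 = 5
Option E: s[0]='j'->'h', delta=(8-10)*5^3 mod 97 = 41, hash=4+41 mod 97 = 45

Answer: A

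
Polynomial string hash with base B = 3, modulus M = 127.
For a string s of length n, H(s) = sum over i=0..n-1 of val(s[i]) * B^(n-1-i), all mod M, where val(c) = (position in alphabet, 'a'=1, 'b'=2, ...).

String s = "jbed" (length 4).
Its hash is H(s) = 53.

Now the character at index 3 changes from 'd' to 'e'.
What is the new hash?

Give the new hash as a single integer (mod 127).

val('d') = 4, val('e') = 5
Position k = 3, exponent = n-1-k = 0
B^0 mod M = 3^0 mod 127 = 1
Delta = (5 - 4) * 1 mod 127 = 1
New hash = (53 + 1) mod 127 = 54

Answer: 54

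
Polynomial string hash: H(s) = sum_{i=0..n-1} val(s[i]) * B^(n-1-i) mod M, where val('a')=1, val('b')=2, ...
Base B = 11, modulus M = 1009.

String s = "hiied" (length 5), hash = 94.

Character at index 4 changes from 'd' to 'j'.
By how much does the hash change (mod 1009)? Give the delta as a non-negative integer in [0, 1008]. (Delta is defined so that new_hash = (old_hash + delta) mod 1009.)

Answer: 6

Derivation:
Delta formula: (val(new) - val(old)) * B^(n-1-k) mod M
  val('j') - val('d') = 10 - 4 = 6
  B^(n-1-k) = 11^0 mod 1009 = 1
  Delta = 6 * 1 mod 1009 = 6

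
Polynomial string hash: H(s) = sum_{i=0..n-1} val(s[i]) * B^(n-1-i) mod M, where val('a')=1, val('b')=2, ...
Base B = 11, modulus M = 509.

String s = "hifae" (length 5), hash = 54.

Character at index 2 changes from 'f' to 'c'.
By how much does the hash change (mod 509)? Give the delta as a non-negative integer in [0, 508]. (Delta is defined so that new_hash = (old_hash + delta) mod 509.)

Answer: 146

Derivation:
Delta formula: (val(new) - val(old)) * B^(n-1-k) mod M
  val('c') - val('f') = 3 - 6 = -3
  B^(n-1-k) = 11^2 mod 509 = 121
  Delta = -3 * 121 mod 509 = 146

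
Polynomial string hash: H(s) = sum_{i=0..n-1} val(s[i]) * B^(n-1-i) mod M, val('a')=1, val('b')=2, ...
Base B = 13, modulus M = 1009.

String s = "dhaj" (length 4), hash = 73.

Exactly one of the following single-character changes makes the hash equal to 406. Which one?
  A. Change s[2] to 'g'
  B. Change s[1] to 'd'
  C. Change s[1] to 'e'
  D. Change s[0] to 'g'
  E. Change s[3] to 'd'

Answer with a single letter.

Answer: B

Derivation:
Option A: s[2]='a'->'g', delta=(7-1)*13^1 mod 1009 = 78, hash=73+78 mod 1009 = 151
Option B: s[1]='h'->'d', delta=(4-8)*13^2 mod 1009 = 333, hash=73+333 mod 1009 = 406 <-- target
Option C: s[1]='h'->'e', delta=(5-8)*13^2 mod 1009 = 502, hash=73+502 mod 1009 = 575
Option D: s[0]='d'->'g', delta=(7-4)*13^3 mod 1009 = 537, hash=73+537 mod 1009 = 610
Option E: s[3]='j'->'d', delta=(4-10)*13^0 mod 1009 = 1003, hash=73+1003 mod 1009 = 67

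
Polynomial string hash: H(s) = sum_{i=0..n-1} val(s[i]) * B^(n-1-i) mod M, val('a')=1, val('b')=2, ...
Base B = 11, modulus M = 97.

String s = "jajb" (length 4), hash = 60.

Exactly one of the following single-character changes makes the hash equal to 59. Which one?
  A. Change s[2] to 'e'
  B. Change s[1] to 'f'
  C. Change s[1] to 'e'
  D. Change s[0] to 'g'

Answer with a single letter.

Answer: C

Derivation:
Option A: s[2]='j'->'e', delta=(5-10)*11^1 mod 97 = 42, hash=60+42 mod 97 = 5
Option B: s[1]='a'->'f', delta=(6-1)*11^2 mod 97 = 23, hash=60+23 mod 97 = 83
Option C: s[1]='a'->'e', delta=(5-1)*11^2 mod 97 = 96, hash=60+96 mod 97 = 59 <-- target
Option D: s[0]='j'->'g', delta=(7-10)*11^3 mod 97 = 81, hash=60+81 mod 97 = 44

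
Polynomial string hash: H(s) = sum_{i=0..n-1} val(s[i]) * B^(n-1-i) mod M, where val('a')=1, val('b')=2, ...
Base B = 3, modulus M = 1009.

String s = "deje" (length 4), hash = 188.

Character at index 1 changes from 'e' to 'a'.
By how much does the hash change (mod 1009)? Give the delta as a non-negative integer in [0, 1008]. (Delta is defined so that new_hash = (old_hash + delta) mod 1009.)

Delta formula: (val(new) - val(old)) * B^(n-1-k) mod M
  val('a') - val('e') = 1 - 5 = -4
  B^(n-1-k) = 3^2 mod 1009 = 9
  Delta = -4 * 9 mod 1009 = 973

Answer: 973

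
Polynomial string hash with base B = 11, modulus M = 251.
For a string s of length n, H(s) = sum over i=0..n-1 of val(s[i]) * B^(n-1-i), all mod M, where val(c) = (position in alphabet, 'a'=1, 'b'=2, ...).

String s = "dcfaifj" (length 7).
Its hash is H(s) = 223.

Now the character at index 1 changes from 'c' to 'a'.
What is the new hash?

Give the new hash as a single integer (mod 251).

val('c') = 3, val('a') = 1
Position k = 1, exponent = n-1-k = 5
B^5 mod M = 11^5 mod 251 = 160
Delta = (1 - 3) * 160 mod 251 = 182
New hash = (223 + 182) mod 251 = 154

Answer: 154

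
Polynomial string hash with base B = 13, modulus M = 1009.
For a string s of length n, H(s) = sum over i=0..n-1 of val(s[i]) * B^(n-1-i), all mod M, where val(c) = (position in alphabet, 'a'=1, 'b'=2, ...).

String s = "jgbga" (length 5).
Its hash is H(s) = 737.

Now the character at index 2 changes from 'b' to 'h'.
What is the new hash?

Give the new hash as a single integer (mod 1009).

Answer: 742

Derivation:
val('b') = 2, val('h') = 8
Position k = 2, exponent = n-1-k = 2
B^2 mod M = 13^2 mod 1009 = 169
Delta = (8 - 2) * 169 mod 1009 = 5
New hash = (737 + 5) mod 1009 = 742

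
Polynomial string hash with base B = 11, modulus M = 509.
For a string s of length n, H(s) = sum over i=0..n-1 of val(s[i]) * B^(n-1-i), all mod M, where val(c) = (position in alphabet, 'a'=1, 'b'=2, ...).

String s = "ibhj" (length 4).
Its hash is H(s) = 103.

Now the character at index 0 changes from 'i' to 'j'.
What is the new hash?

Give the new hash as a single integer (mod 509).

Answer: 416

Derivation:
val('i') = 9, val('j') = 10
Position k = 0, exponent = n-1-k = 3
B^3 mod M = 11^3 mod 509 = 313
Delta = (10 - 9) * 313 mod 509 = 313
New hash = (103 + 313) mod 509 = 416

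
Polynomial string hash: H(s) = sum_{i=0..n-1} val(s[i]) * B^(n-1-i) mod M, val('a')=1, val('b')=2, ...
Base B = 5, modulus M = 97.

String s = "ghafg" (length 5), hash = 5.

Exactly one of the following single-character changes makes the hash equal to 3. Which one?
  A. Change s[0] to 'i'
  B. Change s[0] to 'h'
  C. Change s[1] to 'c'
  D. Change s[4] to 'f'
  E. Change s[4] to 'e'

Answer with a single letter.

Answer: E

Derivation:
Option A: s[0]='g'->'i', delta=(9-7)*5^4 mod 97 = 86, hash=5+86 mod 97 = 91
Option B: s[0]='g'->'h', delta=(8-7)*5^4 mod 97 = 43, hash=5+43 mod 97 = 48
Option C: s[1]='h'->'c', delta=(3-8)*5^3 mod 97 = 54, hash=5+54 mod 97 = 59
Option D: s[4]='g'->'f', delta=(6-7)*5^0 mod 97 = 96, hash=5+96 mod 97 = 4
Option E: s[4]='g'->'e', delta=(5-7)*5^0 mod 97 = 95, hash=5+95 mod 97 = 3 <-- target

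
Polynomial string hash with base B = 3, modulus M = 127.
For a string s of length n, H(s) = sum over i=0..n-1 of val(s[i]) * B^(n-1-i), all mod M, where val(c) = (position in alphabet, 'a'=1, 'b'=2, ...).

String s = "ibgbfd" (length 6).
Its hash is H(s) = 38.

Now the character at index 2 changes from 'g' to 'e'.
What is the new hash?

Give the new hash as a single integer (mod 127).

Answer: 111

Derivation:
val('g') = 7, val('e') = 5
Position k = 2, exponent = n-1-k = 3
B^3 mod M = 3^3 mod 127 = 27
Delta = (5 - 7) * 27 mod 127 = 73
New hash = (38 + 73) mod 127 = 111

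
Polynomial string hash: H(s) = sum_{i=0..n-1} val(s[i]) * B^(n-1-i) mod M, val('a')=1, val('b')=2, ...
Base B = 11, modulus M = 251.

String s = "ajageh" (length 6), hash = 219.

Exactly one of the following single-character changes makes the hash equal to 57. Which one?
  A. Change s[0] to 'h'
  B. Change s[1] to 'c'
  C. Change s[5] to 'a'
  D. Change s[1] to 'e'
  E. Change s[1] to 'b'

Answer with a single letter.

Answer: E

Derivation:
Option A: s[0]='a'->'h', delta=(8-1)*11^5 mod 251 = 116, hash=219+116 mod 251 = 84
Option B: s[1]='j'->'c', delta=(3-10)*11^4 mod 251 = 172, hash=219+172 mod 251 = 140
Option C: s[5]='h'->'a', delta=(1-8)*11^0 mod 251 = 244, hash=219+244 mod 251 = 212
Option D: s[1]='j'->'e', delta=(5-10)*11^4 mod 251 = 87, hash=219+87 mod 251 = 55
Option E: s[1]='j'->'b', delta=(2-10)*11^4 mod 251 = 89, hash=219+89 mod 251 = 57 <-- target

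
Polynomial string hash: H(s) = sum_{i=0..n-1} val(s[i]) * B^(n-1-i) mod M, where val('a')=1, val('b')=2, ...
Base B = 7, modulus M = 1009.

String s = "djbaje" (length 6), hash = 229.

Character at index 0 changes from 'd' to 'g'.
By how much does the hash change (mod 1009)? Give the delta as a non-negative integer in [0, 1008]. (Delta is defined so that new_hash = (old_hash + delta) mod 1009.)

Answer: 980

Derivation:
Delta formula: (val(new) - val(old)) * B^(n-1-k) mod M
  val('g') - val('d') = 7 - 4 = 3
  B^(n-1-k) = 7^5 mod 1009 = 663
  Delta = 3 * 663 mod 1009 = 980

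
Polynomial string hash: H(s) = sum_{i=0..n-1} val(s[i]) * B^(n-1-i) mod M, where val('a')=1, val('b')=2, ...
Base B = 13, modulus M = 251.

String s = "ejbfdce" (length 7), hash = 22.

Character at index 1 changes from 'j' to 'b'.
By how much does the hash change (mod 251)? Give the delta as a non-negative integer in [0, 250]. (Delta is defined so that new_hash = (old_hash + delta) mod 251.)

Delta formula: (val(new) - val(old)) * B^(n-1-k) mod M
  val('b') - val('j') = 2 - 10 = -8
  B^(n-1-k) = 13^5 mod 251 = 64
  Delta = -8 * 64 mod 251 = 241

Answer: 241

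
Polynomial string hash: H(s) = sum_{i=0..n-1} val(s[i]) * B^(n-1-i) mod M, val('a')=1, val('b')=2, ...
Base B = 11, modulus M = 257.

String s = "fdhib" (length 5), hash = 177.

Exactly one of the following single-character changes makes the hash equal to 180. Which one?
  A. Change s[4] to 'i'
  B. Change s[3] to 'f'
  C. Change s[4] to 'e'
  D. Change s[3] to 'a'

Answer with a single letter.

Option A: s[4]='b'->'i', delta=(9-2)*11^0 mod 257 = 7, hash=177+7 mod 257 = 184
Option B: s[3]='i'->'f', delta=(6-9)*11^1 mod 257 = 224, hash=177+224 mod 257 = 144
Option C: s[4]='b'->'e', delta=(5-2)*11^0 mod 257 = 3, hash=177+3 mod 257 = 180 <-- target
Option D: s[3]='i'->'a', delta=(1-9)*11^1 mod 257 = 169, hash=177+169 mod 257 = 89

Answer: C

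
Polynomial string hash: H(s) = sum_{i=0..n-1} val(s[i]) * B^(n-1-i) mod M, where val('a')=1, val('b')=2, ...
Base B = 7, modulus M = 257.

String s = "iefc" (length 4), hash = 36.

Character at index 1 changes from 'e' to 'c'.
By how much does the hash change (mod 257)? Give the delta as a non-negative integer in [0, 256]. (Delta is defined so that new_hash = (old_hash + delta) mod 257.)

Delta formula: (val(new) - val(old)) * B^(n-1-k) mod M
  val('c') - val('e') = 3 - 5 = -2
  B^(n-1-k) = 7^2 mod 257 = 49
  Delta = -2 * 49 mod 257 = 159

Answer: 159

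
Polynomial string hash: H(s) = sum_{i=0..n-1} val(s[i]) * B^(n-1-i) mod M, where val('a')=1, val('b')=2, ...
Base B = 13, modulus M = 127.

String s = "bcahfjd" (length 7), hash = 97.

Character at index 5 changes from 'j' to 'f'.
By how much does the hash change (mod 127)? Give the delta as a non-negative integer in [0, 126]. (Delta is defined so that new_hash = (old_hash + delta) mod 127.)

Delta formula: (val(new) - val(old)) * B^(n-1-k) mod M
  val('f') - val('j') = 6 - 10 = -4
  B^(n-1-k) = 13^1 mod 127 = 13
  Delta = -4 * 13 mod 127 = 75

Answer: 75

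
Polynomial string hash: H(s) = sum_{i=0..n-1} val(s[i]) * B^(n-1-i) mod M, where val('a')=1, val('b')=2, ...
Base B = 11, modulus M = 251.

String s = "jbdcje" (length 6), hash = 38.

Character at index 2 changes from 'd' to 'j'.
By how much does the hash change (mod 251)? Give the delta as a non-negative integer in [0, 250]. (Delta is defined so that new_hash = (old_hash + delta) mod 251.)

Delta formula: (val(new) - val(old)) * B^(n-1-k) mod M
  val('j') - val('d') = 10 - 4 = 6
  B^(n-1-k) = 11^3 mod 251 = 76
  Delta = 6 * 76 mod 251 = 205

Answer: 205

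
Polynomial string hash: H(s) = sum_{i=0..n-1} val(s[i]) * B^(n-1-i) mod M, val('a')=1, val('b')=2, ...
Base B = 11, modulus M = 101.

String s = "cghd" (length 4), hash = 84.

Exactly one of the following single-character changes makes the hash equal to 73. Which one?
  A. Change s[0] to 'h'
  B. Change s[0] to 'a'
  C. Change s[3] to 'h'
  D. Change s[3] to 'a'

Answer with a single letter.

Option A: s[0]='c'->'h', delta=(8-3)*11^3 mod 101 = 90, hash=84+90 mod 101 = 73 <-- target
Option B: s[0]='c'->'a', delta=(1-3)*11^3 mod 101 = 65, hash=84+65 mod 101 = 48
Option C: s[3]='d'->'h', delta=(8-4)*11^0 mod 101 = 4, hash=84+4 mod 101 = 88
Option D: s[3]='d'->'a', delta=(1-4)*11^0 mod 101 = 98, hash=84+98 mod 101 = 81

Answer: A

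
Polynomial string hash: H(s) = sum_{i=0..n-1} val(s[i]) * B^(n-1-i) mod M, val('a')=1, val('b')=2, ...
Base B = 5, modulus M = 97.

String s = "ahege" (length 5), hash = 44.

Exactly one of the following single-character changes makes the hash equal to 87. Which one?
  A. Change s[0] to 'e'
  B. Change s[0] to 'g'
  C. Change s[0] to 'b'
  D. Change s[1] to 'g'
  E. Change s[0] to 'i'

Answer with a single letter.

Option A: s[0]='a'->'e', delta=(5-1)*5^4 mod 97 = 75, hash=44+75 mod 97 = 22
Option B: s[0]='a'->'g', delta=(7-1)*5^4 mod 97 = 64, hash=44+64 mod 97 = 11
Option C: s[0]='a'->'b', delta=(2-1)*5^4 mod 97 = 43, hash=44+43 mod 97 = 87 <-- target
Option D: s[1]='h'->'g', delta=(7-8)*5^3 mod 97 = 69, hash=44+69 mod 97 = 16
Option E: s[0]='a'->'i', delta=(9-1)*5^4 mod 97 = 53, hash=44+53 mod 97 = 0

Answer: C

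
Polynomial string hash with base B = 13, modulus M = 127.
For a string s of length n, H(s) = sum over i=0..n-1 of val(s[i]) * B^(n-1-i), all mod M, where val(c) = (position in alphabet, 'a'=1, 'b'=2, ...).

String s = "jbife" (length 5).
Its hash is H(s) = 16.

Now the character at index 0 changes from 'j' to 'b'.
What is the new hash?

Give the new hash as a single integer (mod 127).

val('j') = 10, val('b') = 2
Position k = 0, exponent = n-1-k = 4
B^4 mod M = 13^4 mod 127 = 113
Delta = (2 - 10) * 113 mod 127 = 112
New hash = (16 + 112) mod 127 = 1

Answer: 1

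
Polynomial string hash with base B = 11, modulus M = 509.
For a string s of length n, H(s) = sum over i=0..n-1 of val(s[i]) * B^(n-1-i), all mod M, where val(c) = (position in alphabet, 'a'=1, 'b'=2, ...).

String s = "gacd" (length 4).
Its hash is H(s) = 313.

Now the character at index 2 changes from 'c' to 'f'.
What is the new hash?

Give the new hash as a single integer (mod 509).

Answer: 346

Derivation:
val('c') = 3, val('f') = 6
Position k = 2, exponent = n-1-k = 1
B^1 mod M = 11^1 mod 509 = 11
Delta = (6 - 3) * 11 mod 509 = 33
New hash = (313 + 33) mod 509 = 346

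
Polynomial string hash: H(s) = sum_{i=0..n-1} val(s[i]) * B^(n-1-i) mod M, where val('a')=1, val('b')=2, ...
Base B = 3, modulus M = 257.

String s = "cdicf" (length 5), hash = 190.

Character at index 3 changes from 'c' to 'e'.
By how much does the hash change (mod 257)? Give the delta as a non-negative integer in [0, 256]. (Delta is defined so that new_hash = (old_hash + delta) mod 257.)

Delta formula: (val(new) - val(old)) * B^(n-1-k) mod M
  val('e') - val('c') = 5 - 3 = 2
  B^(n-1-k) = 3^1 mod 257 = 3
  Delta = 2 * 3 mod 257 = 6

Answer: 6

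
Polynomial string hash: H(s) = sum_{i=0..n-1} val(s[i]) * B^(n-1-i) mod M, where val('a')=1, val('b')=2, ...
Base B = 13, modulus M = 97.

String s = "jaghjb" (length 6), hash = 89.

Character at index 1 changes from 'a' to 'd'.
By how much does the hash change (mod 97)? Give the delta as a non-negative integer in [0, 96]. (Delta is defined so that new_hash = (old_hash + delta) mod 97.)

Answer: 32

Derivation:
Delta formula: (val(new) - val(old)) * B^(n-1-k) mod M
  val('d') - val('a') = 4 - 1 = 3
  B^(n-1-k) = 13^4 mod 97 = 43
  Delta = 3 * 43 mod 97 = 32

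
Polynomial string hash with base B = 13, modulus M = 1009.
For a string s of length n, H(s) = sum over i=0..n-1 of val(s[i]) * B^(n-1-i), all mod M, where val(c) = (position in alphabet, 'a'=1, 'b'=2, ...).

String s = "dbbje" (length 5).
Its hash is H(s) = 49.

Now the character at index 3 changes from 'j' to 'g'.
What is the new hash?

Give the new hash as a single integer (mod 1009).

val('j') = 10, val('g') = 7
Position k = 3, exponent = n-1-k = 1
B^1 mod M = 13^1 mod 1009 = 13
Delta = (7 - 10) * 13 mod 1009 = 970
New hash = (49 + 970) mod 1009 = 10

Answer: 10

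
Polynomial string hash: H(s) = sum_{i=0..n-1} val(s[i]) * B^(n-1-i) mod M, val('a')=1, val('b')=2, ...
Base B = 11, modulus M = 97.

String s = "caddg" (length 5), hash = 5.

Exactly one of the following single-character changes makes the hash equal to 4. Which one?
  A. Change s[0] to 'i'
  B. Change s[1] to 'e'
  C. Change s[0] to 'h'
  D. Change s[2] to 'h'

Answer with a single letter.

Answer: D

Derivation:
Option A: s[0]='c'->'i', delta=(9-3)*11^4 mod 97 = 61, hash=5+61 mod 97 = 66
Option B: s[1]='a'->'e', delta=(5-1)*11^3 mod 97 = 86, hash=5+86 mod 97 = 91
Option C: s[0]='c'->'h', delta=(8-3)*11^4 mod 97 = 67, hash=5+67 mod 97 = 72
Option D: s[2]='d'->'h', delta=(8-4)*11^2 mod 97 = 96, hash=5+96 mod 97 = 4 <-- target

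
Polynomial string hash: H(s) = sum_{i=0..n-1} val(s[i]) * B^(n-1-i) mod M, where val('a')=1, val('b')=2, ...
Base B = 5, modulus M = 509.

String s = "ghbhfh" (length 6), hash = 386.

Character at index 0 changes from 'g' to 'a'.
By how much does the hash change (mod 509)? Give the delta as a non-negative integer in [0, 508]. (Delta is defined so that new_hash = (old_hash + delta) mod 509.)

Delta formula: (val(new) - val(old)) * B^(n-1-k) mod M
  val('a') - val('g') = 1 - 7 = -6
  B^(n-1-k) = 5^5 mod 509 = 71
  Delta = -6 * 71 mod 509 = 83

Answer: 83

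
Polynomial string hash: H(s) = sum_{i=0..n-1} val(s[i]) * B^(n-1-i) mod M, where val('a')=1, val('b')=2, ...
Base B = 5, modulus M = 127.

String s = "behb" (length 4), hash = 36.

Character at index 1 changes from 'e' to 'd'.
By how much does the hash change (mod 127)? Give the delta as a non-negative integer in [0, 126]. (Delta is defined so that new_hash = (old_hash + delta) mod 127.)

Delta formula: (val(new) - val(old)) * B^(n-1-k) mod M
  val('d') - val('e') = 4 - 5 = -1
  B^(n-1-k) = 5^2 mod 127 = 25
  Delta = -1 * 25 mod 127 = 102

Answer: 102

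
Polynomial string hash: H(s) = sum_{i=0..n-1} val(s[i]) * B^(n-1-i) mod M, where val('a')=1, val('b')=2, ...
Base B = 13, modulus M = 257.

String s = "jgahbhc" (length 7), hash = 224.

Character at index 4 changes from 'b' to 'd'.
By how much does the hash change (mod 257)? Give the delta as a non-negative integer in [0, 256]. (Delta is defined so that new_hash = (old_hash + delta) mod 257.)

Answer: 81

Derivation:
Delta formula: (val(new) - val(old)) * B^(n-1-k) mod M
  val('d') - val('b') = 4 - 2 = 2
  B^(n-1-k) = 13^2 mod 257 = 169
  Delta = 2 * 169 mod 257 = 81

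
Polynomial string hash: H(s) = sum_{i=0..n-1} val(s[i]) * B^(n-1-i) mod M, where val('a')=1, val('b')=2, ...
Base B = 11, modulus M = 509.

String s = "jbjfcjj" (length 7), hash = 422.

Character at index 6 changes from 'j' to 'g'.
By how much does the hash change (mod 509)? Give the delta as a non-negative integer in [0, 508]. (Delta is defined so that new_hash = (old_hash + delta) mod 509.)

Answer: 506

Derivation:
Delta formula: (val(new) - val(old)) * B^(n-1-k) mod M
  val('g') - val('j') = 7 - 10 = -3
  B^(n-1-k) = 11^0 mod 509 = 1
  Delta = -3 * 1 mod 509 = 506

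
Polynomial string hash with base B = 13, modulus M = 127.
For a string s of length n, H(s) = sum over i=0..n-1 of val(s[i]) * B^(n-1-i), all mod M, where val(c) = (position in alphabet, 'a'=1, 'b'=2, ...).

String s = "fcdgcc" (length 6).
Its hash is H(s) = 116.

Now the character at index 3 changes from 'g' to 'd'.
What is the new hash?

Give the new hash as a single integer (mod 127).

val('g') = 7, val('d') = 4
Position k = 3, exponent = n-1-k = 2
B^2 mod M = 13^2 mod 127 = 42
Delta = (4 - 7) * 42 mod 127 = 1
New hash = (116 + 1) mod 127 = 117

Answer: 117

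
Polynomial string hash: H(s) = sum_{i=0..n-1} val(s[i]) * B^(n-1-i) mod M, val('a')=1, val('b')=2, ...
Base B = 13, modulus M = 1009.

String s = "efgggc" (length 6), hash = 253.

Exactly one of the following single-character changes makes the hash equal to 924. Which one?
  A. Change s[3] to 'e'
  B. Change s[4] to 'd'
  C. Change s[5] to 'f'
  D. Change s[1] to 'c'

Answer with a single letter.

Answer: A

Derivation:
Option A: s[3]='g'->'e', delta=(5-7)*13^2 mod 1009 = 671, hash=253+671 mod 1009 = 924 <-- target
Option B: s[4]='g'->'d', delta=(4-7)*13^1 mod 1009 = 970, hash=253+970 mod 1009 = 214
Option C: s[5]='c'->'f', delta=(6-3)*13^0 mod 1009 = 3, hash=253+3 mod 1009 = 256
Option D: s[1]='f'->'c', delta=(3-6)*13^4 mod 1009 = 82, hash=253+82 mod 1009 = 335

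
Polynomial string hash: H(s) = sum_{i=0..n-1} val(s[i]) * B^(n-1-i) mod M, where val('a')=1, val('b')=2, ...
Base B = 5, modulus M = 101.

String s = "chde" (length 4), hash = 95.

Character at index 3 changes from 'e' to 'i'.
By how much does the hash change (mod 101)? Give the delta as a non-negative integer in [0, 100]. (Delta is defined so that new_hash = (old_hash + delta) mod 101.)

Delta formula: (val(new) - val(old)) * B^(n-1-k) mod M
  val('i') - val('e') = 9 - 5 = 4
  B^(n-1-k) = 5^0 mod 101 = 1
  Delta = 4 * 1 mod 101 = 4

Answer: 4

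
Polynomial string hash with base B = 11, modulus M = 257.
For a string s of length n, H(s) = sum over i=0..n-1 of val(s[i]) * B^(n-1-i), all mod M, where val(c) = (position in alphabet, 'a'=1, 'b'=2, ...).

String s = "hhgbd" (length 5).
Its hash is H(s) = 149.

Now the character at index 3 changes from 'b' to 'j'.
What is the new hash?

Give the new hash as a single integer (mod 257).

Answer: 237

Derivation:
val('b') = 2, val('j') = 10
Position k = 3, exponent = n-1-k = 1
B^1 mod M = 11^1 mod 257 = 11
Delta = (10 - 2) * 11 mod 257 = 88
New hash = (149 + 88) mod 257 = 237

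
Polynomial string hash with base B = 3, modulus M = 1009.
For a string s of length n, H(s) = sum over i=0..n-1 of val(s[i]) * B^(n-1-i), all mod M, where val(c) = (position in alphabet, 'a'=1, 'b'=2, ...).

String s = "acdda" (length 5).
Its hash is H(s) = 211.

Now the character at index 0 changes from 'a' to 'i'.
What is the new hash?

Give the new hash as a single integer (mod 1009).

val('a') = 1, val('i') = 9
Position k = 0, exponent = n-1-k = 4
B^4 mod M = 3^4 mod 1009 = 81
Delta = (9 - 1) * 81 mod 1009 = 648
New hash = (211 + 648) mod 1009 = 859

Answer: 859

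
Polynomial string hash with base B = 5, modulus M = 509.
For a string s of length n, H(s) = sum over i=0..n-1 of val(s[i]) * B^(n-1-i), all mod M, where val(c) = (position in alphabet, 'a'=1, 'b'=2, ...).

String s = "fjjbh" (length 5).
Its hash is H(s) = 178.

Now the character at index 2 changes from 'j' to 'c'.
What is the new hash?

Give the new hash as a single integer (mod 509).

val('j') = 10, val('c') = 3
Position k = 2, exponent = n-1-k = 2
B^2 mod M = 5^2 mod 509 = 25
Delta = (3 - 10) * 25 mod 509 = 334
New hash = (178 + 334) mod 509 = 3

Answer: 3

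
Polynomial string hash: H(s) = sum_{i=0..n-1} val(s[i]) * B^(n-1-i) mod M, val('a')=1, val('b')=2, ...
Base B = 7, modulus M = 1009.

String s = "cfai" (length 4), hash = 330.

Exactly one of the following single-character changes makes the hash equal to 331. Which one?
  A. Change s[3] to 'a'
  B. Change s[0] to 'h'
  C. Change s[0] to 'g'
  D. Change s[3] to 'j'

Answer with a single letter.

Option A: s[3]='i'->'a', delta=(1-9)*7^0 mod 1009 = 1001, hash=330+1001 mod 1009 = 322
Option B: s[0]='c'->'h', delta=(8-3)*7^3 mod 1009 = 706, hash=330+706 mod 1009 = 27
Option C: s[0]='c'->'g', delta=(7-3)*7^3 mod 1009 = 363, hash=330+363 mod 1009 = 693
Option D: s[3]='i'->'j', delta=(10-9)*7^0 mod 1009 = 1, hash=330+1 mod 1009 = 331 <-- target

Answer: D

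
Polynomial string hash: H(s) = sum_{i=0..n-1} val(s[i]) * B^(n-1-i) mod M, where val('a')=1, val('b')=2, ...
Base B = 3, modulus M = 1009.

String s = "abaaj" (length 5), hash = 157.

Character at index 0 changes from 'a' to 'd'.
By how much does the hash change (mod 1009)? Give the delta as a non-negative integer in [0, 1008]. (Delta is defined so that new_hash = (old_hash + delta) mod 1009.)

Answer: 243

Derivation:
Delta formula: (val(new) - val(old)) * B^(n-1-k) mod M
  val('d') - val('a') = 4 - 1 = 3
  B^(n-1-k) = 3^4 mod 1009 = 81
  Delta = 3 * 81 mod 1009 = 243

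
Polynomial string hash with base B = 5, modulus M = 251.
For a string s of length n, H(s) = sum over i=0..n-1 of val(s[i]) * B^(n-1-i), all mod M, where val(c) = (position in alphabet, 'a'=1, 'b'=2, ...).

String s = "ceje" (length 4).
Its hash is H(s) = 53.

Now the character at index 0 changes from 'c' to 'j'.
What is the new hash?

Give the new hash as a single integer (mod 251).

val('c') = 3, val('j') = 10
Position k = 0, exponent = n-1-k = 3
B^3 mod M = 5^3 mod 251 = 125
Delta = (10 - 3) * 125 mod 251 = 122
New hash = (53 + 122) mod 251 = 175

Answer: 175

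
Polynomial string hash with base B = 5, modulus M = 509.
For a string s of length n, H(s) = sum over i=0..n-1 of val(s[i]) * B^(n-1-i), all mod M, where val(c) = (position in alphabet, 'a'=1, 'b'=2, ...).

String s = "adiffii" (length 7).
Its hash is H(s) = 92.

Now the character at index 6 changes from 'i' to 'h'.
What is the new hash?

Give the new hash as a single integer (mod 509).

Answer: 91

Derivation:
val('i') = 9, val('h') = 8
Position k = 6, exponent = n-1-k = 0
B^0 mod M = 5^0 mod 509 = 1
Delta = (8 - 9) * 1 mod 509 = 508
New hash = (92 + 508) mod 509 = 91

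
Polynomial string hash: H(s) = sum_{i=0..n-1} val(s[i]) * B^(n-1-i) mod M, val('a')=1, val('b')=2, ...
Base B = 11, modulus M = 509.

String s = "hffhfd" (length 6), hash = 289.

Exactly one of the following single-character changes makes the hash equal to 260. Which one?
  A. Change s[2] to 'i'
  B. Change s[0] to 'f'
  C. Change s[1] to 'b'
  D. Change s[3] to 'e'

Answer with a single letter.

Answer: C

Derivation:
Option A: s[2]='f'->'i', delta=(9-6)*11^3 mod 509 = 430, hash=289+430 mod 509 = 210
Option B: s[0]='h'->'f', delta=(6-8)*11^5 mod 509 = 95, hash=289+95 mod 509 = 384
Option C: s[1]='f'->'b', delta=(2-6)*11^4 mod 509 = 480, hash=289+480 mod 509 = 260 <-- target
Option D: s[3]='h'->'e', delta=(5-8)*11^2 mod 509 = 146, hash=289+146 mod 509 = 435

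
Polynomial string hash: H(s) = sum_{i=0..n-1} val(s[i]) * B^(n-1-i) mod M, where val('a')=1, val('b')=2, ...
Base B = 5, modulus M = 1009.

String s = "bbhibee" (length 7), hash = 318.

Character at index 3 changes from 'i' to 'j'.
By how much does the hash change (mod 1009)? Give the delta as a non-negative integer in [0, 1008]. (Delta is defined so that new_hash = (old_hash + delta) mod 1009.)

Delta formula: (val(new) - val(old)) * B^(n-1-k) mod M
  val('j') - val('i') = 10 - 9 = 1
  B^(n-1-k) = 5^3 mod 1009 = 125
  Delta = 1 * 125 mod 1009 = 125

Answer: 125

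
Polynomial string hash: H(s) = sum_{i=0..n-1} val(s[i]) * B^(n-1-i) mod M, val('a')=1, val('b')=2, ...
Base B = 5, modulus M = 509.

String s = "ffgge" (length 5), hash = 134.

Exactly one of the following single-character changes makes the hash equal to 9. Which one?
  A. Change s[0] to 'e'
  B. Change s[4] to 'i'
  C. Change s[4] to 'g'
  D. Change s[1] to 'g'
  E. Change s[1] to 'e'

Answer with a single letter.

Answer: E

Derivation:
Option A: s[0]='f'->'e', delta=(5-6)*5^4 mod 509 = 393, hash=134+393 mod 509 = 18
Option B: s[4]='e'->'i', delta=(9-5)*5^0 mod 509 = 4, hash=134+4 mod 509 = 138
Option C: s[4]='e'->'g', delta=(7-5)*5^0 mod 509 = 2, hash=134+2 mod 509 = 136
Option D: s[1]='f'->'g', delta=(7-6)*5^3 mod 509 = 125, hash=134+125 mod 509 = 259
Option E: s[1]='f'->'e', delta=(5-6)*5^3 mod 509 = 384, hash=134+384 mod 509 = 9 <-- target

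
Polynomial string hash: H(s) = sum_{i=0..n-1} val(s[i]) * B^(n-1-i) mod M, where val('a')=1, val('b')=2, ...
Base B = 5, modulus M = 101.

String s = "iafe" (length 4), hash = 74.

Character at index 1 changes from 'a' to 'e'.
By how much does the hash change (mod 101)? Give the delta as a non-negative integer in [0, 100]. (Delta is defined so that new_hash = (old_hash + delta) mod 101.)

Delta formula: (val(new) - val(old)) * B^(n-1-k) mod M
  val('e') - val('a') = 5 - 1 = 4
  B^(n-1-k) = 5^2 mod 101 = 25
  Delta = 4 * 25 mod 101 = 100

Answer: 100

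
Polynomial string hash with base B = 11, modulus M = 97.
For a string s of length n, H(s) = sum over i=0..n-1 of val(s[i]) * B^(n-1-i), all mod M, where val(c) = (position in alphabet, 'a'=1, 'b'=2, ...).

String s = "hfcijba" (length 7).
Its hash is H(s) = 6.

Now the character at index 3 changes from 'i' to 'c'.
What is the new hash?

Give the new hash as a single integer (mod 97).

Answer: 71

Derivation:
val('i') = 9, val('c') = 3
Position k = 3, exponent = n-1-k = 3
B^3 mod M = 11^3 mod 97 = 70
Delta = (3 - 9) * 70 mod 97 = 65
New hash = (6 + 65) mod 97 = 71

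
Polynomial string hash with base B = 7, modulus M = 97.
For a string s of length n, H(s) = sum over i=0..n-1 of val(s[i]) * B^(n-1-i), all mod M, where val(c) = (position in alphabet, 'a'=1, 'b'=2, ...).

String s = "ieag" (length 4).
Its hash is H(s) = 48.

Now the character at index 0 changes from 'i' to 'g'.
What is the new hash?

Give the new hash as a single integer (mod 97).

val('i') = 9, val('g') = 7
Position k = 0, exponent = n-1-k = 3
B^3 mod M = 7^3 mod 97 = 52
Delta = (7 - 9) * 52 mod 97 = 90
New hash = (48 + 90) mod 97 = 41

Answer: 41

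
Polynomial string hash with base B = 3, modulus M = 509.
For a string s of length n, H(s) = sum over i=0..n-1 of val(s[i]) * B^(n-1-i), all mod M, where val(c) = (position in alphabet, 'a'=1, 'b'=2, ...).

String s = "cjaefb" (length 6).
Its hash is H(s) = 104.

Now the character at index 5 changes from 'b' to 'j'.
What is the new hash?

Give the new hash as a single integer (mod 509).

val('b') = 2, val('j') = 10
Position k = 5, exponent = n-1-k = 0
B^0 mod M = 3^0 mod 509 = 1
Delta = (10 - 2) * 1 mod 509 = 8
New hash = (104 + 8) mod 509 = 112

Answer: 112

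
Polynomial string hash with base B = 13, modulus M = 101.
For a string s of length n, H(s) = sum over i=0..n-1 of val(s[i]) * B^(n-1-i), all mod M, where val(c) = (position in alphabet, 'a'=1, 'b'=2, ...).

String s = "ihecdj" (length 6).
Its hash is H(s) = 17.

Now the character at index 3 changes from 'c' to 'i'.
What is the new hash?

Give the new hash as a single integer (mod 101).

val('c') = 3, val('i') = 9
Position k = 3, exponent = n-1-k = 2
B^2 mod M = 13^2 mod 101 = 68
Delta = (9 - 3) * 68 mod 101 = 4
New hash = (17 + 4) mod 101 = 21

Answer: 21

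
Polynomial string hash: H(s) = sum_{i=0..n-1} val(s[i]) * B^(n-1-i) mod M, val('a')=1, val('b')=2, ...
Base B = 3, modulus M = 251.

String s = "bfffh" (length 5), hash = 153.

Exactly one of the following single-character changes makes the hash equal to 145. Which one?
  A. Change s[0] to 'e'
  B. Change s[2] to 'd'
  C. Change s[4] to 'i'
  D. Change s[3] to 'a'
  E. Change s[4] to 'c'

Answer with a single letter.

Option A: s[0]='b'->'e', delta=(5-2)*3^4 mod 251 = 243, hash=153+243 mod 251 = 145 <-- target
Option B: s[2]='f'->'d', delta=(4-6)*3^2 mod 251 = 233, hash=153+233 mod 251 = 135
Option C: s[4]='h'->'i', delta=(9-8)*3^0 mod 251 = 1, hash=153+1 mod 251 = 154
Option D: s[3]='f'->'a', delta=(1-6)*3^1 mod 251 = 236, hash=153+236 mod 251 = 138
Option E: s[4]='h'->'c', delta=(3-8)*3^0 mod 251 = 246, hash=153+246 mod 251 = 148

Answer: A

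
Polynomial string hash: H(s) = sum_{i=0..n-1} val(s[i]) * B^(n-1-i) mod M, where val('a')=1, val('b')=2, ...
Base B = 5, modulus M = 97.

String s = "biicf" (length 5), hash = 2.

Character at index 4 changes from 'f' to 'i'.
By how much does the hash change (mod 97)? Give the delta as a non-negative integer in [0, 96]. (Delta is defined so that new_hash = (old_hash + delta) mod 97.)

Answer: 3

Derivation:
Delta formula: (val(new) - val(old)) * B^(n-1-k) mod M
  val('i') - val('f') = 9 - 6 = 3
  B^(n-1-k) = 5^0 mod 97 = 1
  Delta = 3 * 1 mod 97 = 3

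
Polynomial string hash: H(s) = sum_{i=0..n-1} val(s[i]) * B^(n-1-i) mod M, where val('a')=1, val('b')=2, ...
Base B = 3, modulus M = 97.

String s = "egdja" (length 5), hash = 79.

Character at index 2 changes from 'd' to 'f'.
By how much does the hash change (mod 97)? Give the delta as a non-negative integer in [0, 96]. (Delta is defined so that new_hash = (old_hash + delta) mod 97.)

Delta formula: (val(new) - val(old)) * B^(n-1-k) mod M
  val('f') - val('d') = 6 - 4 = 2
  B^(n-1-k) = 3^2 mod 97 = 9
  Delta = 2 * 9 mod 97 = 18

Answer: 18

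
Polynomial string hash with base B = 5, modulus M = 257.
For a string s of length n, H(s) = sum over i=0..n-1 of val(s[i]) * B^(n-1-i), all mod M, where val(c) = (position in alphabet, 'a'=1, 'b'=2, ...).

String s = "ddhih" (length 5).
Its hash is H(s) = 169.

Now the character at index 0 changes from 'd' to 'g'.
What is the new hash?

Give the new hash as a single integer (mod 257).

val('d') = 4, val('g') = 7
Position k = 0, exponent = n-1-k = 4
B^4 mod M = 5^4 mod 257 = 111
Delta = (7 - 4) * 111 mod 257 = 76
New hash = (169 + 76) mod 257 = 245

Answer: 245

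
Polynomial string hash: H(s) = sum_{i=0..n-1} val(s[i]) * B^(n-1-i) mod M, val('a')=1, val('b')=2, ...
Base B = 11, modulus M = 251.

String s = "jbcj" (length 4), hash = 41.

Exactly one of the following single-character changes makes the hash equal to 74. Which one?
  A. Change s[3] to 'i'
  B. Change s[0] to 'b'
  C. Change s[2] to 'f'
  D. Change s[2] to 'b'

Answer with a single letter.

Answer: C

Derivation:
Option A: s[3]='j'->'i', delta=(9-10)*11^0 mod 251 = 250, hash=41+250 mod 251 = 40
Option B: s[0]='j'->'b', delta=(2-10)*11^3 mod 251 = 145, hash=41+145 mod 251 = 186
Option C: s[2]='c'->'f', delta=(6-3)*11^1 mod 251 = 33, hash=41+33 mod 251 = 74 <-- target
Option D: s[2]='c'->'b', delta=(2-3)*11^1 mod 251 = 240, hash=41+240 mod 251 = 30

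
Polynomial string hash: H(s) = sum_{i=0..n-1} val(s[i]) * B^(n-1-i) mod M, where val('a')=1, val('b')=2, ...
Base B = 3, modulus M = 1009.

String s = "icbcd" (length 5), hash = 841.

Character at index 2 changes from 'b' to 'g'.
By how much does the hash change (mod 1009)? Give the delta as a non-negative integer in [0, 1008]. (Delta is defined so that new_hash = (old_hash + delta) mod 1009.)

Answer: 45

Derivation:
Delta formula: (val(new) - val(old)) * B^(n-1-k) mod M
  val('g') - val('b') = 7 - 2 = 5
  B^(n-1-k) = 3^2 mod 1009 = 9
  Delta = 5 * 9 mod 1009 = 45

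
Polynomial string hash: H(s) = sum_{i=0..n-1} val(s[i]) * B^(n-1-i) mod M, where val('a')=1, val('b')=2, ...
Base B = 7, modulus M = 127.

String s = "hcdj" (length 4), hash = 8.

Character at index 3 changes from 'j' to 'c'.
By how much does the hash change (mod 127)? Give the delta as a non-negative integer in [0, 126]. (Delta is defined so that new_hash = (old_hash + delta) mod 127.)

Answer: 120

Derivation:
Delta formula: (val(new) - val(old)) * B^(n-1-k) mod M
  val('c') - val('j') = 3 - 10 = -7
  B^(n-1-k) = 7^0 mod 127 = 1
  Delta = -7 * 1 mod 127 = 120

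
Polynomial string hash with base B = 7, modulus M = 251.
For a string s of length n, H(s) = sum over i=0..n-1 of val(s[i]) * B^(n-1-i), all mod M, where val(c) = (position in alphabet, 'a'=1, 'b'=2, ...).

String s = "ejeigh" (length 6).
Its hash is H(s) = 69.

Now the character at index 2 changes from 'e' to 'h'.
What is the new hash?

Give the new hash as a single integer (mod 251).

val('e') = 5, val('h') = 8
Position k = 2, exponent = n-1-k = 3
B^3 mod M = 7^3 mod 251 = 92
Delta = (8 - 5) * 92 mod 251 = 25
New hash = (69 + 25) mod 251 = 94

Answer: 94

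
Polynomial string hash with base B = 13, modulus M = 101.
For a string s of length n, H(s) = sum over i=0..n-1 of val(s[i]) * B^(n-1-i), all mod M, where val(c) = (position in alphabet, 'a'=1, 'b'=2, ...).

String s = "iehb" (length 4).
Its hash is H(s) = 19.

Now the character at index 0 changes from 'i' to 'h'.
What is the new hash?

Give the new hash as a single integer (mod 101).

Answer: 44

Derivation:
val('i') = 9, val('h') = 8
Position k = 0, exponent = n-1-k = 3
B^3 mod M = 13^3 mod 101 = 76
Delta = (8 - 9) * 76 mod 101 = 25
New hash = (19 + 25) mod 101 = 44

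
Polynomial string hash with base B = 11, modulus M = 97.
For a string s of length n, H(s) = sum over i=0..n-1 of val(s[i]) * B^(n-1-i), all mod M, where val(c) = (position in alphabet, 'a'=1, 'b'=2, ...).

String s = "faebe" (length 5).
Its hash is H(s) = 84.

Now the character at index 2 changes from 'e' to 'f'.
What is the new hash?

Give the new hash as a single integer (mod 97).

val('e') = 5, val('f') = 6
Position k = 2, exponent = n-1-k = 2
B^2 mod M = 11^2 mod 97 = 24
Delta = (6 - 5) * 24 mod 97 = 24
New hash = (84 + 24) mod 97 = 11

Answer: 11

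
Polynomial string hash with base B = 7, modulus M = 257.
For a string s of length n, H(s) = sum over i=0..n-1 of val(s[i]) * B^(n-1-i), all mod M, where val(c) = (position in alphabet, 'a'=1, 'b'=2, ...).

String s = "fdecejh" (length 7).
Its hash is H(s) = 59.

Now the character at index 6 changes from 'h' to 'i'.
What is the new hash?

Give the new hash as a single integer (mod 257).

val('h') = 8, val('i') = 9
Position k = 6, exponent = n-1-k = 0
B^0 mod M = 7^0 mod 257 = 1
Delta = (9 - 8) * 1 mod 257 = 1
New hash = (59 + 1) mod 257 = 60

Answer: 60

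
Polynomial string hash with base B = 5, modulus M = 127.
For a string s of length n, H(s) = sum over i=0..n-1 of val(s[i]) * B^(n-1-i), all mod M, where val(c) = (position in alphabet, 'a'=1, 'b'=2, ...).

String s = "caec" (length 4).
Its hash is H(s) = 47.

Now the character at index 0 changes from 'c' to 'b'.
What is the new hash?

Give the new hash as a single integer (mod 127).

val('c') = 3, val('b') = 2
Position k = 0, exponent = n-1-k = 3
B^3 mod M = 5^3 mod 127 = 125
Delta = (2 - 3) * 125 mod 127 = 2
New hash = (47 + 2) mod 127 = 49

Answer: 49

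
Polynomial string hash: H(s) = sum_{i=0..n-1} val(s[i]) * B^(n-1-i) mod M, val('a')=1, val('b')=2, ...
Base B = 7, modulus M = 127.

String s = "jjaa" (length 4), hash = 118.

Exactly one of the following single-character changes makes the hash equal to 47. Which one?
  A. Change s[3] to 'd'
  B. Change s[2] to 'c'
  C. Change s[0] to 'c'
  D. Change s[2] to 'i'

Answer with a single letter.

Answer: D

Derivation:
Option A: s[3]='a'->'d', delta=(4-1)*7^0 mod 127 = 3, hash=118+3 mod 127 = 121
Option B: s[2]='a'->'c', delta=(3-1)*7^1 mod 127 = 14, hash=118+14 mod 127 = 5
Option C: s[0]='j'->'c', delta=(3-10)*7^3 mod 127 = 12, hash=118+12 mod 127 = 3
Option D: s[2]='a'->'i', delta=(9-1)*7^1 mod 127 = 56, hash=118+56 mod 127 = 47 <-- target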